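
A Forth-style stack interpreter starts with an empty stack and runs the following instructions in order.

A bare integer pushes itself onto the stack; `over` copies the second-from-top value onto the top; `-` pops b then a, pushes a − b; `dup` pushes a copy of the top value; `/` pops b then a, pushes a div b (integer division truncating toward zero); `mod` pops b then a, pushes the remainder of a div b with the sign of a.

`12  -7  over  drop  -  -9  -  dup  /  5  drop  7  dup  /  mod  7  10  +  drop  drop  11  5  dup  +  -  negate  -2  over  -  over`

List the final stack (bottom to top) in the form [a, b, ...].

12     → 12
-7     → 12 -7
over   → 12 -7 12
drop   → 12 -7
-      → 19
-9     → 19 -9
-      → 28
dup    → 28 28
/      → 1
5      → 1 5
drop   → 1
7      → 1 7
dup    → 1 7 7
/      → 1 1
mod    → 0
7      → 0 7
10     → 0 7 10
+      → 0 17
drop   → 0
drop   → (empty)
11     → 11
5      → 11 5
dup    → 11 5 5
+      → 11 10
-      → 1
negate → -1
-2     → -1 -2
over   → -1 -2 -1
-      → -1 -1
over   → -1 -1 -1

[-1, -1, -1]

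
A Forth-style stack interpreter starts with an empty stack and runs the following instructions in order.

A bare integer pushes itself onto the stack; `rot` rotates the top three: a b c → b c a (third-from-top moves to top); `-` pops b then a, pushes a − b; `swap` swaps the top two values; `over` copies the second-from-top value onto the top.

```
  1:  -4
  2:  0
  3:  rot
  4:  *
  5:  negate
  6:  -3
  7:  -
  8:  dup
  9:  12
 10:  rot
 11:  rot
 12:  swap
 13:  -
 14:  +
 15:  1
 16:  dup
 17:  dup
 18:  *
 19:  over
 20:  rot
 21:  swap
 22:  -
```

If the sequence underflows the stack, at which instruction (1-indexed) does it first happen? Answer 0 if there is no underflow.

3

-4  [-4]
0   [-4, 0]
rot  — needs 3 operands, stack has 2 → underflow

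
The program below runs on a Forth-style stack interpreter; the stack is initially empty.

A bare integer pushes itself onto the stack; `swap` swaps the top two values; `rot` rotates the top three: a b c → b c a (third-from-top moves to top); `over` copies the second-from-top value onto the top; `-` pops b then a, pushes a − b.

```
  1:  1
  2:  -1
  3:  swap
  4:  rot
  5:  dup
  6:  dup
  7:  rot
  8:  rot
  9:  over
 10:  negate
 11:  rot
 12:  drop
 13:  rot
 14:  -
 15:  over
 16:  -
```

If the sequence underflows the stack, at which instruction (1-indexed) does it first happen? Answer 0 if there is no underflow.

4

1     [1]
-1    [1, -1]
swap  [-1, 1]
rot  — needs 3 operands, stack has 2 → underflow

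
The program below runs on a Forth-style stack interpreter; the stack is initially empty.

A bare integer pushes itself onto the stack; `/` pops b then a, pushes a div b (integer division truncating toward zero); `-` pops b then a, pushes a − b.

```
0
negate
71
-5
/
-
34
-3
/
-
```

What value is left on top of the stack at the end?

0      → 0
negate → 0
71     → 0 71
-5     → 0 71 -5
/      → 0 -14
-      → 14
34     → 14 34
-3     → 14 34 -3
/      → 14 -11
-      → 25

25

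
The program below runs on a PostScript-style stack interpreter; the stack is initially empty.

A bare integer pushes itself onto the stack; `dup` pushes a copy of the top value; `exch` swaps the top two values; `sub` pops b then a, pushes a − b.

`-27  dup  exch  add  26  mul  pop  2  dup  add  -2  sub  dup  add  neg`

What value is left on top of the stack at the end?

-12

-27  -> [-27]
dup  -> [-27, -27]
exch -> [-27, -27]
add  -> [-54]
26   -> [-54, 26]
mul  -> [-1404]
pop  -> []
2    -> [2]
dup  -> [2, 2]
add  -> [4]
-2   -> [4, -2]
sub  -> [6]
dup  -> [6, 6]
add  -> [12]
neg  -> [-12]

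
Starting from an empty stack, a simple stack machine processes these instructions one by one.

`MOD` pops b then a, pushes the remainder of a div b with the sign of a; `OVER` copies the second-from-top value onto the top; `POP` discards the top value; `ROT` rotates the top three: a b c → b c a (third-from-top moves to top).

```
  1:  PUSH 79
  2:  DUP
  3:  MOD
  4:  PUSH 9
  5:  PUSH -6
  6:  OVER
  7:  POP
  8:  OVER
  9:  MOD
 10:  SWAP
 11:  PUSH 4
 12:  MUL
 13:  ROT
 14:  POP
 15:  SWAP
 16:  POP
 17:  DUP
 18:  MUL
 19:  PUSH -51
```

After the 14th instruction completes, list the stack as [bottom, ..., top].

[-6, 36]

PUSH 79 -> 79
DUP     -> 79 79
MOD     -> 0
PUSH 9  -> 0 9
PUSH -6 -> 0 9 -6
OVER    -> 0 9 -6 9
POP     -> 0 9 -6
OVER    -> 0 9 -6 9
MOD     -> 0 9 -6
SWAP    -> 0 -6 9
PUSH 4  -> 0 -6 9 4
MUL     -> 0 -6 36
ROT     -> -6 36 0
POP     -> -6 36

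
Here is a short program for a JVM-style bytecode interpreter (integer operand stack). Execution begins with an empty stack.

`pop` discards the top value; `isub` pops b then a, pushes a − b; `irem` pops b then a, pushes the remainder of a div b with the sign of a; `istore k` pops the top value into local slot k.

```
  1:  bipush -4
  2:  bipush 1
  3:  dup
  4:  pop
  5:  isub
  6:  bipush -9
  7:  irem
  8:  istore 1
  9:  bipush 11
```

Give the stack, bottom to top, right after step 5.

bipush -4 : -4
bipush 1  : -4 1
dup       : -4 1 1
pop       : -4 1
isub      : -5

[-5]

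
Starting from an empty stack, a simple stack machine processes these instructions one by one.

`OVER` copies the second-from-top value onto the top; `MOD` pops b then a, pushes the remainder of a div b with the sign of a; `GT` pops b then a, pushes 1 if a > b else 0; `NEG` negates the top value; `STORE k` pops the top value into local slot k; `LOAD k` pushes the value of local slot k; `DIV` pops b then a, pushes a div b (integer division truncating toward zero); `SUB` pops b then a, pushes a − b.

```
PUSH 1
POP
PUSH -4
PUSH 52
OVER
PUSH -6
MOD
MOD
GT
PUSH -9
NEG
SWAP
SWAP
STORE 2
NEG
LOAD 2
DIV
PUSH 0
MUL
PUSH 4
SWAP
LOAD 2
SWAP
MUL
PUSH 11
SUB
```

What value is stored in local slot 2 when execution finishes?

9

PUSH 1  : [1]
POP     : []
PUSH -4 : [-4]
PUSH 52 : [-4, 52]
OVER    : [-4, 52, -4]
PUSH -6 : [-4, 52, -4, -6]
MOD     : [-4, 52, -4]
MOD     : [-4, 0]
GT      : [0]
PUSH -9 : [0, -9]
NEG     : [0, 9]
SWAP    : [9, 0]
SWAP    : [0, 9]
STORE 2 : [0]
NEG     : [0]
LOAD 2  : [0, 9]
DIV     : [0]
PUSH 0  : [0, 0]
MUL     : [0]
PUSH 4  : [0, 4]
SWAP    : [4, 0]
LOAD 2  : [4, 0, 9]
SWAP    : [4, 9, 0]
MUL     : [4, 0]
PUSH 11 : [4, 0, 11]
SUB     : [4, -11]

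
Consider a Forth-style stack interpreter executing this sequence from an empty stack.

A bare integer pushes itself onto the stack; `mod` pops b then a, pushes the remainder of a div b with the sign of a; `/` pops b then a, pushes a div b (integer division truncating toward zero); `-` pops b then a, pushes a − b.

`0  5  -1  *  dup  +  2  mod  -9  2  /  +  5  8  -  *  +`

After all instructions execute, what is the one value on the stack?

12

0    [0]
5    [0, 5]
-1   [0, 5, -1]
*    [0, -5]
dup  [0, -5, -5]
+    [0, -10]
2    [0, -10, 2]
mod  [0, 0]
-9   [0, 0, -9]
2    [0, 0, -9, 2]
/    [0, 0, -4]
+    [0, -4]
5    [0, -4, 5]
8    [0, -4, 5, 8]
-    [0, -4, -3]
*    [0, 12]
+    [12]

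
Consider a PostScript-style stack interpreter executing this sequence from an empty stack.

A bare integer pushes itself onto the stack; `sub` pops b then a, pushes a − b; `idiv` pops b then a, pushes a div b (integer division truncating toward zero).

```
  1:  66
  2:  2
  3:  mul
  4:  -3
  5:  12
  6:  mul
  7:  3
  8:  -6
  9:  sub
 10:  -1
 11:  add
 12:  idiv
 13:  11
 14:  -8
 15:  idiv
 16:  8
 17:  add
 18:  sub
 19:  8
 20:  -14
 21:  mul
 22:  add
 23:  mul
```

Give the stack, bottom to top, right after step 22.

66   → 66
2    → 66 2
mul  → 132
-3   → 132 -3
12   → 132 -3 12
mul  → 132 -36
3    → 132 -36 3
-6   → 132 -36 3 -6
sub  → 132 -36 9
-1   → 132 -36 9 -1
add  → 132 -36 8
idiv → 132 -4
11   → 132 -4 11
-8   → 132 -4 11 -8
idiv → 132 -4 -1
8    → 132 -4 -1 8
add  → 132 -4 7
sub  → 132 -11
8    → 132 -11 8
-14  → 132 -11 8 -14
mul  → 132 -11 -112
add  → 132 -123

[132, -123]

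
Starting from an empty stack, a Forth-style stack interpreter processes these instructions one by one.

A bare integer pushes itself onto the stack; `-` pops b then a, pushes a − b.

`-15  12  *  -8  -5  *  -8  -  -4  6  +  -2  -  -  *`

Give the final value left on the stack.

-15 → [-15]
12  → [-15, 12]
*   → [-180]
-8  → [-180, -8]
-5  → [-180, -8, -5]
*   → [-180, 40]
-8  → [-180, 40, -8]
-   → [-180, 48]
-4  → [-180, 48, -4]
6   → [-180, 48, -4, 6]
+   → [-180, 48, 2]
-2  → [-180, 48, 2, -2]
-   → [-180, 48, 4]
-   → [-180, 44]
*   → [-7920]

-7920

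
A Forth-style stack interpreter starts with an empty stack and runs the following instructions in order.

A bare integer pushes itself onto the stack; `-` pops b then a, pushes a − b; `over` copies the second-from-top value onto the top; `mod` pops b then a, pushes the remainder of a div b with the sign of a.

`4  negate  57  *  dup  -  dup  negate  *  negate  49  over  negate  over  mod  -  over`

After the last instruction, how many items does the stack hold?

3

4      -> 4
negate -> -4
57     -> -4 57
*      -> -228
dup    -> -228 -228
-      -> 0
dup    -> 0 0
negate -> 0 0
*      -> 0
negate -> 0
49     -> 0 49
over   -> 0 49 0
negate -> 0 49 0
over   -> 0 49 0 49
mod    -> 0 49 0
-      -> 0 49
over   -> 0 49 0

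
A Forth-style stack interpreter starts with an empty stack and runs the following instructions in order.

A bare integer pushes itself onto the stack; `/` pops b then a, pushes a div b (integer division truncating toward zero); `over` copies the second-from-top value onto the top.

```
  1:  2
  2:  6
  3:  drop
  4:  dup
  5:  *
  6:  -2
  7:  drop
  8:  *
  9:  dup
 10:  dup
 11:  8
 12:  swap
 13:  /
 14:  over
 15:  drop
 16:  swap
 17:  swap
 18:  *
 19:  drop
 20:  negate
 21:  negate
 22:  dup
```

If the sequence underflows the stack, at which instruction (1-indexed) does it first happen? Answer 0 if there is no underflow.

8

2    : 2
6    : 2 6
drop : 2
dup  : 2 2
*    : 4
-2   : 4 -2
drop : 4
*  — needs 2 operands, stack has 1 → underflow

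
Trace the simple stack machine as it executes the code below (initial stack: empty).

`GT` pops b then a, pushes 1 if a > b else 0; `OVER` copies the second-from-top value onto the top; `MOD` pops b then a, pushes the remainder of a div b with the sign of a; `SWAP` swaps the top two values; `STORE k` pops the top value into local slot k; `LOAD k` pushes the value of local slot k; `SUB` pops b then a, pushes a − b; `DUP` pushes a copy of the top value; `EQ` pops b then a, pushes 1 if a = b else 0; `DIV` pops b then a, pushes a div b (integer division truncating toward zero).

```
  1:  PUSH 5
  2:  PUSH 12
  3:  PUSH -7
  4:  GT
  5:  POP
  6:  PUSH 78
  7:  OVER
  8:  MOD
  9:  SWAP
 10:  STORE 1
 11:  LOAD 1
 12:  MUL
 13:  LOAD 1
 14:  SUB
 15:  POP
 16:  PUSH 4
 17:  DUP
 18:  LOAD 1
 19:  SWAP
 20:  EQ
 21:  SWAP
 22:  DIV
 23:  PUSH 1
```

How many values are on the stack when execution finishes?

PUSH 5  -> [5]
PUSH 12 -> [5, 12]
PUSH -7 -> [5, 12, -7]
GT      -> [5, 1]
POP     -> [5]
PUSH 78 -> [5, 78]
OVER    -> [5, 78, 5]
MOD     -> [5, 3]
SWAP    -> [3, 5]
STORE 1 -> [3]
LOAD 1  -> [3, 5]
MUL     -> [15]
LOAD 1  -> [15, 5]
SUB     -> [10]
POP     -> []
PUSH 4  -> [4]
DUP     -> [4, 4]
LOAD 1  -> [4, 4, 5]
SWAP    -> [4, 5, 4]
EQ      -> [4, 0]
SWAP    -> [0, 4]
DIV     -> [0]
PUSH 1  -> [0, 1]

2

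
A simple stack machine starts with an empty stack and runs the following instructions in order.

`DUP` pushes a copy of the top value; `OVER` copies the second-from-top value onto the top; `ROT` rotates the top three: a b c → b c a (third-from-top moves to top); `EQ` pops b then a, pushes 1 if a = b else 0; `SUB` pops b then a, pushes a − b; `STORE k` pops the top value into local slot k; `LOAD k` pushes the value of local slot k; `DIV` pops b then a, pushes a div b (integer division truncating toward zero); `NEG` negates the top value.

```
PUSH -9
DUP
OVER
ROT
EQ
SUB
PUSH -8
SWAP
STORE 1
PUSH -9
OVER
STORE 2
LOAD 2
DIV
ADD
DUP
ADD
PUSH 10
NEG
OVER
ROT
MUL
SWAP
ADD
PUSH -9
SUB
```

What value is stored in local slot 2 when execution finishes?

PUSH -9 : [-9]
DUP     : [-9, -9]
OVER    : [-9, -9, -9]
ROT     : [-9, -9, -9]
EQ      : [-9, 1]
SUB     : [-10]
PUSH -8 : [-10, -8]
SWAP    : [-8, -10]
STORE 1 : [-8]
PUSH -9 : [-8, -9]
OVER    : [-8, -9, -8]
STORE 2 : [-8, -9]
LOAD 2  : [-8, -9, -8]
DIV     : [-8, 1]
ADD     : [-7]
DUP     : [-7, -7]
ADD     : [-14]
PUSH 10 : [-14, 10]
NEG     : [-14, -10]
OVER    : [-14, -10, -14]
ROT     : [-10, -14, -14]
MUL     : [-10, 196]
SWAP    : [196, -10]
ADD     : [186]
PUSH -9 : [186, -9]
SUB     : [195]

-8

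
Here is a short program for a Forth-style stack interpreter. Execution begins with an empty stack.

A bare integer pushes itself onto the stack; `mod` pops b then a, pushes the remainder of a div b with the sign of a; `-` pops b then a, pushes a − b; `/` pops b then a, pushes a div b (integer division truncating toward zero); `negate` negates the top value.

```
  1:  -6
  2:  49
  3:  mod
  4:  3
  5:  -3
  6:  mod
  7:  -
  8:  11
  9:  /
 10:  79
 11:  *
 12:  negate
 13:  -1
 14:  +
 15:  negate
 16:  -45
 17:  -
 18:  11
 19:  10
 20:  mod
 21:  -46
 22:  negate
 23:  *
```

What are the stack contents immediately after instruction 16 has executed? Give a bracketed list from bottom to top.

[1, -45]

-6      -6
49      -6 49
mod     -6
3       -6 3
-3      -6 3 -3
mod     -6 0
-       -6
11      -6 11
/       0
79      0 79
*       0
negate  0
-1      0 -1
+       -1
negate  1
-45     1 -45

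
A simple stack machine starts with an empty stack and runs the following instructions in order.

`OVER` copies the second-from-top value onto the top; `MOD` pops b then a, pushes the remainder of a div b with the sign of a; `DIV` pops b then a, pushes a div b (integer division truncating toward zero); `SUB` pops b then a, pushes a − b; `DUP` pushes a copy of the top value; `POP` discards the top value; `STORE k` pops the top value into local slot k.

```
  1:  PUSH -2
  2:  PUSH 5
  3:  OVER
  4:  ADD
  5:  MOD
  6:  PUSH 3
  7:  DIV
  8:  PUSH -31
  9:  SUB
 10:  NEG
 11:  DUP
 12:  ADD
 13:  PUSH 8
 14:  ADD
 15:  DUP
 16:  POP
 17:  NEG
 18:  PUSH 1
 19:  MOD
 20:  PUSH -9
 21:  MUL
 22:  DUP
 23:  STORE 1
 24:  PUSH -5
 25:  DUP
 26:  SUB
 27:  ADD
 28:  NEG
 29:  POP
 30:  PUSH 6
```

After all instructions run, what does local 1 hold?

0

PUSH -2  → -2
PUSH 5   → -2 5
OVER     → -2 5 -2
ADD      → -2 3
MOD      → -2
PUSH 3   → -2 3
DIV      → 0
PUSH -31 → 0 -31
SUB      → 31
NEG      → -31
DUP      → -31 -31
ADD      → -62
PUSH 8   → -62 8
ADD      → -54
DUP      → -54 -54
POP      → -54
NEG      → 54
PUSH 1   → 54 1
MOD      → 0
PUSH -9  → 0 -9
MUL      → 0
DUP      → 0 0
STORE 1  → 0
PUSH -5  → 0 -5
DUP      → 0 -5 -5
SUB      → 0 0
ADD      → 0
NEG      → 0
POP      → (empty)
PUSH 6   → 6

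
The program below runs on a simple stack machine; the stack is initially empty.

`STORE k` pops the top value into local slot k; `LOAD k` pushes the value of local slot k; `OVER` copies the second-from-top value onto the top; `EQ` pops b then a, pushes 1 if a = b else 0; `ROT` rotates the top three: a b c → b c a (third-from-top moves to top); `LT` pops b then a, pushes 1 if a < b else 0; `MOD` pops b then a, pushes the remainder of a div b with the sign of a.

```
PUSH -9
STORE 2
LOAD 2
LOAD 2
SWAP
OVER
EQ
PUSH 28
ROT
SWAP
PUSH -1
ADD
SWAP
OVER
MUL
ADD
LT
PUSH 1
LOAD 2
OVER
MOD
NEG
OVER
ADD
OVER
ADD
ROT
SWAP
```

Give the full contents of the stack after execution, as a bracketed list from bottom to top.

PUSH -9 → -9
STORE 2 → (empty)
LOAD 2  → -9
LOAD 2  → -9 -9
SWAP    → -9 -9
OVER    → -9 -9 -9
EQ      → -9 1
PUSH 28 → -9 1 28
ROT     → 1 28 -9
SWAP    → 1 -9 28
PUSH -1 → 1 -9 28 -1
ADD     → 1 -9 27
SWAP    → 1 27 -9
OVER    → 1 27 -9 27
MUL     → 1 27 -243
ADD     → 1 -216
LT      → 0
PUSH 1  → 0 1
LOAD 2  → 0 1 -9
OVER    → 0 1 -9 1
MOD     → 0 1 0
NEG     → 0 1 0
OVER    → 0 1 0 1
ADD     → 0 1 1
OVER    → 0 1 1 1
ADD     → 0 1 2
ROT     → 1 2 0
SWAP    → 1 0 2

[1, 0, 2]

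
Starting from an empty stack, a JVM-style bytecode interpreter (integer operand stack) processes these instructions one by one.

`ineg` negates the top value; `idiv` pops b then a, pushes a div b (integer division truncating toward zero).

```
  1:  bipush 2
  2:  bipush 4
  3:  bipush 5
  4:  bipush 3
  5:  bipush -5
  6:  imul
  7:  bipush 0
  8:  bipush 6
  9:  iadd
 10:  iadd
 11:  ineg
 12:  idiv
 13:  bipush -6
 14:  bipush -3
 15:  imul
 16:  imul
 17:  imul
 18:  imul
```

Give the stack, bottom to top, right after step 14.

[2, 4, 0, -6, -3]

bipush 2  → [2]
bipush 4  → [2, 4]
bipush 5  → [2, 4, 5]
bipush 3  → [2, 4, 5, 3]
bipush -5 → [2, 4, 5, 3, -5]
imul      → [2, 4, 5, -15]
bipush 0  → [2, 4, 5, -15, 0]
bipush 6  → [2, 4, 5, -15, 0, 6]
iadd      → [2, 4, 5, -15, 6]
iadd      → [2, 4, 5, -9]
ineg      → [2, 4, 5, 9]
idiv      → [2, 4, 0]
bipush -6 → [2, 4, 0, -6]
bipush -3 → [2, 4, 0, -6, -3]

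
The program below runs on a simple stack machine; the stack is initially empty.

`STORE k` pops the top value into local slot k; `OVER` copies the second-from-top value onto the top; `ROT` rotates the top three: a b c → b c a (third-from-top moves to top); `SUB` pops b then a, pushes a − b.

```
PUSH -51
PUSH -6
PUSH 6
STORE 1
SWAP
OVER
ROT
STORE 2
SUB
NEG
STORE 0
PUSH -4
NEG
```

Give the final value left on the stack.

PUSH -51 : -51
PUSH -6  : -51 -6
PUSH 6   : -51 -6 6
STORE 1  : -51 -6
SWAP     : -6 -51
OVER     : -6 -51 -6
ROT      : -51 -6 -6
STORE 2  : -51 -6
SUB      : -45
NEG      : 45
STORE 0  : (empty)
PUSH -4  : -4
NEG      : 4

4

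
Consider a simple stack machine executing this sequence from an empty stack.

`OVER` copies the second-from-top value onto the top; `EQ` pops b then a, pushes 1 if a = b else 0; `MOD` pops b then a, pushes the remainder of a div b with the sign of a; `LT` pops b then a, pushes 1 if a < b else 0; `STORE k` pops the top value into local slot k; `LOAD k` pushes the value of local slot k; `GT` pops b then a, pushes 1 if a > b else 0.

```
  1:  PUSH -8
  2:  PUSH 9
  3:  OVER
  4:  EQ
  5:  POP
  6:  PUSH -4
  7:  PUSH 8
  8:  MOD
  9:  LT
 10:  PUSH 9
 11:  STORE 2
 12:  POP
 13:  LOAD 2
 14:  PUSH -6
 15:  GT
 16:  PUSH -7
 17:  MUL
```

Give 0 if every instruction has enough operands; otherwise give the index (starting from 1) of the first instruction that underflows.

0

PUSH -8 -> -8
PUSH 9  -> -8 9
OVER    -> -8 9 -8
EQ      -> -8 0
POP     -> -8
PUSH -4 -> -8 -4
PUSH 8  -> -8 -4 8
MOD     -> -8 -4
LT      -> 1
PUSH 9  -> 1 9
STORE 2 -> 1
POP     -> (empty)
LOAD 2  -> 9
PUSH -6 -> 9 -6
GT      -> 1
PUSH -7 -> 1 -7
MUL     -> -7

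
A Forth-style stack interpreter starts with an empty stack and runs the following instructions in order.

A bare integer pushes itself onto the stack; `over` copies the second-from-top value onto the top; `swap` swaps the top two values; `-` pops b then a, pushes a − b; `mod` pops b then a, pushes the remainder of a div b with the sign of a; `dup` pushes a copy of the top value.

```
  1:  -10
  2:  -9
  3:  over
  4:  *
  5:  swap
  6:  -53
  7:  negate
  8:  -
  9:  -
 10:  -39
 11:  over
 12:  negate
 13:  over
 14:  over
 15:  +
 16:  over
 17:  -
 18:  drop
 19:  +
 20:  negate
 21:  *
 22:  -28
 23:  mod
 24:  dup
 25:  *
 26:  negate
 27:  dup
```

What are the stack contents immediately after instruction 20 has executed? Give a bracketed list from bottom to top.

-10    : [-10]
-9     : [-10, -9]
over   : [-10, -9, -10]
*      : [-10, 90]
swap   : [90, -10]
-53    : [90, -10, -53]
negate : [90, -10, 53]
-      : [90, -63]
-      : [153]
-39    : [153, -39]
over   : [153, -39, 153]
negate : [153, -39, -153]
over   : [153, -39, -153, -39]
over   : [153, -39, -153, -39, -153]
+      : [153, -39, -153, -192]
over   : [153, -39, -153, -192, -153]
-      : [153, -39, -153, -39]
drop   : [153, -39, -153]
+      : [153, -192]
negate : [153, 192]

[153, 192]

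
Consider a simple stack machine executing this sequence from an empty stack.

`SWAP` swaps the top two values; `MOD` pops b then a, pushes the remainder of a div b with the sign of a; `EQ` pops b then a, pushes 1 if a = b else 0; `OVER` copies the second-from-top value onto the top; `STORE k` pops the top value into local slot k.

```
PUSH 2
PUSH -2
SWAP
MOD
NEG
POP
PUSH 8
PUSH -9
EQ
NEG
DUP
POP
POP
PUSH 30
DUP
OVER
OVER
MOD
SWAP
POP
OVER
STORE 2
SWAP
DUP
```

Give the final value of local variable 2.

PUSH 2  -> 2
PUSH -2 -> 2 -2
SWAP    -> -2 2
MOD     -> 0
NEG     -> 0
POP     -> (empty)
PUSH 8  -> 8
PUSH -9 -> 8 -9
EQ      -> 0
NEG     -> 0
DUP     -> 0 0
POP     -> 0
POP     -> (empty)
PUSH 30 -> 30
DUP     -> 30 30
OVER    -> 30 30 30
OVER    -> 30 30 30 30
MOD     -> 30 30 0
SWAP    -> 30 0 30
POP     -> 30 0
OVER    -> 30 0 30
STORE 2 -> 30 0
SWAP    -> 0 30
DUP     -> 0 30 30

30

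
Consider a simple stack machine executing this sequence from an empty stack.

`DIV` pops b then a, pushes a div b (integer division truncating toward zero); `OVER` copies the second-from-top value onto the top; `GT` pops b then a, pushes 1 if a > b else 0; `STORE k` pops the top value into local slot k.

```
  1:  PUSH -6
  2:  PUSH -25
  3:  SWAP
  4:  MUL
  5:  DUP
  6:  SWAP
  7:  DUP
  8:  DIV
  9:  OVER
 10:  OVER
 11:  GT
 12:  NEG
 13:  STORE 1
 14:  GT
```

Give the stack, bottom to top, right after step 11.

[150, 1, 1]

PUSH -6  → [-6]
PUSH -25 → [-6, -25]
SWAP     → [-25, -6]
MUL      → [150]
DUP      → [150, 150]
SWAP     → [150, 150]
DUP      → [150, 150, 150]
DIV      → [150, 1]
OVER     → [150, 1, 150]
OVER     → [150, 1, 150, 1]
GT       → [150, 1, 1]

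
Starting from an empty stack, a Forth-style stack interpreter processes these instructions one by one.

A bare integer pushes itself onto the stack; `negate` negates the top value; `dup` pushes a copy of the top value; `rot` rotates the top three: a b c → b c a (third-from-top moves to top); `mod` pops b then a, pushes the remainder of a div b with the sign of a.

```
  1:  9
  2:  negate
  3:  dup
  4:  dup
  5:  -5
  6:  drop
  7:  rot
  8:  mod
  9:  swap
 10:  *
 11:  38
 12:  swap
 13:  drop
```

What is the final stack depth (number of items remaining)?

9      : [9]
negate : [-9]
dup    : [-9, -9]
dup    : [-9, -9, -9]
-5     : [-9, -9, -9, -5]
drop   : [-9, -9, -9]
rot    : [-9, -9, -9]
mod    : [-9, 0]
swap   : [0, -9]
*      : [0]
38     : [0, 38]
swap   : [38, 0]
drop   : [38]

1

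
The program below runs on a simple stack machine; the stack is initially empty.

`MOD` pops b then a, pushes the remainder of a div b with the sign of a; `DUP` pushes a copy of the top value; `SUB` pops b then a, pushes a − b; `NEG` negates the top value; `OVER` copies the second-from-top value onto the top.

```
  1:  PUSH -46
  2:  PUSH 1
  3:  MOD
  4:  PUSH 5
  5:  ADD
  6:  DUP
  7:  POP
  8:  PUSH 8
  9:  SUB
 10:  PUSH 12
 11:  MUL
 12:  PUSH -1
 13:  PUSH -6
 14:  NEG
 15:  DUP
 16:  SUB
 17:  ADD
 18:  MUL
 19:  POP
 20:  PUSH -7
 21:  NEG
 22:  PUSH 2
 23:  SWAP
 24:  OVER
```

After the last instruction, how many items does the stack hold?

3

PUSH -46 → -46
PUSH 1   → -46 1
MOD      → 0
PUSH 5   → 0 5
ADD      → 5
DUP      → 5 5
POP      → 5
PUSH 8   → 5 8
SUB      → -3
PUSH 12  → -3 12
MUL      → -36
PUSH -1  → -36 -1
PUSH -6  → -36 -1 -6
NEG      → -36 -1 6
DUP      → -36 -1 6 6
SUB      → -36 -1 0
ADD      → -36 -1
MUL      → 36
POP      → (empty)
PUSH -7  → -7
NEG      → 7
PUSH 2   → 7 2
SWAP     → 2 7
OVER     → 2 7 2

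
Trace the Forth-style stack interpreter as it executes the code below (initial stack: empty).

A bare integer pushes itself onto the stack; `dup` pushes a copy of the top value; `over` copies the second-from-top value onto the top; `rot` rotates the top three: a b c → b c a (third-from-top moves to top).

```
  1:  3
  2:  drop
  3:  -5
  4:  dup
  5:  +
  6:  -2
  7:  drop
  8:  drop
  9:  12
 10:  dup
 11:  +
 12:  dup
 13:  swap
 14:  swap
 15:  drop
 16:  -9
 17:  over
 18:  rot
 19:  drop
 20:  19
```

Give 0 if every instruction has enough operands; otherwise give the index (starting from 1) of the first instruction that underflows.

3    -> [3]
drop -> []
-5   -> [-5]
dup  -> [-5, -5]
+    -> [-10]
-2   -> [-10, -2]
drop -> [-10]
drop -> []
12   -> [12]
dup  -> [12, 12]
+    -> [24]
dup  -> [24, 24]
swap -> [24, 24]
swap -> [24, 24]
drop -> [24]
-9   -> [24, -9]
over -> [24, -9, 24]
rot  -> [-9, 24, 24]
drop -> [-9, 24]
19   -> [-9, 24, 19]

0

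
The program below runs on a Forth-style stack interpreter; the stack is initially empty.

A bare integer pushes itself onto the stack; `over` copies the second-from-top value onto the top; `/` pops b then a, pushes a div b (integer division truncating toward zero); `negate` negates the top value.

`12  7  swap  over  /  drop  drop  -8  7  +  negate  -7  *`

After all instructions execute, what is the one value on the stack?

12     -> [12]
7      -> [12, 7]
swap   -> [7, 12]
over   -> [7, 12, 7]
/      -> [7, 1]
drop   -> [7]
drop   -> []
-8     -> [-8]
7      -> [-8, 7]
+      -> [-1]
negate -> [1]
-7     -> [1, -7]
*      -> [-7]

-7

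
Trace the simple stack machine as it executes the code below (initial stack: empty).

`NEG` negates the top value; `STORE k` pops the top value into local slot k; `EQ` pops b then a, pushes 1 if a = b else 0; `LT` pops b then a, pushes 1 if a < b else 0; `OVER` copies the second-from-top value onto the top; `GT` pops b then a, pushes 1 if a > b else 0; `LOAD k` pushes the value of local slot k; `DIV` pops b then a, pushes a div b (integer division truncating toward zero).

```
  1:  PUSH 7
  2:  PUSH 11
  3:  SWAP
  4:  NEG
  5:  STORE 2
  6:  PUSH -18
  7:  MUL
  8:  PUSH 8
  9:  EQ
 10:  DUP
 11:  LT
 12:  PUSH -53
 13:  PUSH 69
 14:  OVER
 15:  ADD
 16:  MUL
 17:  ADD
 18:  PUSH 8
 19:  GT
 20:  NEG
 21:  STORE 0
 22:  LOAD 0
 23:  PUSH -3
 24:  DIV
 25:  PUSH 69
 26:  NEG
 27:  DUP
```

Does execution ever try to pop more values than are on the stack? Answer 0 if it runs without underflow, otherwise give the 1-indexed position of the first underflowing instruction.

0

PUSH 7    [7]
PUSH 11   [7, 11]
SWAP      [11, 7]
NEG       [11, -7]
STORE 2   [11]
PUSH -18  [11, -18]
MUL       [-198]
PUSH 8    [-198, 8]
EQ        [0]
DUP       [0, 0]
LT        [0]
PUSH -53  [0, -53]
PUSH 69   [0, -53, 69]
OVER      [0, -53, 69, -53]
ADD       [0, -53, 16]
MUL       [0, -848]
ADD       [-848]
PUSH 8    [-848, 8]
GT        [0]
NEG       [0]
STORE 0   []
LOAD 0    [0]
PUSH -3   [0, -3]
DIV       [0]
PUSH 69   [0, 69]
NEG       [0, -69]
DUP       [0, -69, -69]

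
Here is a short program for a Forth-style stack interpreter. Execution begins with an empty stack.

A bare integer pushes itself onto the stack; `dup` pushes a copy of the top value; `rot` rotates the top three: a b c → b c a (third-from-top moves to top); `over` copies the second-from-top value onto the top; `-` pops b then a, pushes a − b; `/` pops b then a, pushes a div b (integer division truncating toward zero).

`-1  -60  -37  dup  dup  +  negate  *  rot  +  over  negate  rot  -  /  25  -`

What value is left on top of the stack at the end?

-1      [-1]
-60     [-1, -60]
-37     [-1, -60, -37]
dup     [-1, -60, -37, -37]
dup     [-1, -60, -37, -37, -37]
+       [-1, -60, -37, -74]
negate  [-1, -60, -37, 74]
*       [-1, -60, -2738]
rot     [-60, -2738, -1]
+       [-60, -2739]
over    [-60, -2739, -60]
negate  [-60, -2739, 60]
rot     [-2739, 60, -60]
-       [-2739, 120]
/       [-22]
25      [-22, 25]
-       [-47]

-47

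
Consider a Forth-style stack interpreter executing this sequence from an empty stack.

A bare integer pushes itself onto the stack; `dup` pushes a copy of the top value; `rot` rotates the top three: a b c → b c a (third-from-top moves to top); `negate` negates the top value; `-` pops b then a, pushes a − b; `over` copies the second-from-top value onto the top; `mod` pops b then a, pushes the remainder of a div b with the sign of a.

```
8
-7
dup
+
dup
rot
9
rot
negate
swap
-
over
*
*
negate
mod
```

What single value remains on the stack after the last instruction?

8      -> 8
-7     -> 8 -7
dup    -> 8 -7 -7
+      -> 8 -14
dup    -> 8 -14 -14
rot    -> -14 -14 8
9      -> -14 -14 8 9
rot    -> -14 8 9 -14
negate -> -14 8 9 14
swap   -> -14 8 14 9
-      -> -14 8 5
over   -> -14 8 5 8
*      -> -14 8 40
*      -> -14 320
negate -> -14 -320
mod    -> -14

-14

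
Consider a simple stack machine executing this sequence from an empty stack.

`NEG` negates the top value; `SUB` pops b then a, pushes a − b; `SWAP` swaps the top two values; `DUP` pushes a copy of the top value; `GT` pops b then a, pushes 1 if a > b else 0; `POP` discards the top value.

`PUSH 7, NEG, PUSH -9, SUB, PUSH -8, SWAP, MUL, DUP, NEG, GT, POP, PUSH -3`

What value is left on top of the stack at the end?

PUSH 7  → [7]
NEG     → [-7]
PUSH -9 → [-7, -9]
SUB     → [2]
PUSH -8 → [2, -8]
SWAP    → [-8, 2]
MUL     → [-16]
DUP     → [-16, -16]
NEG     → [-16, 16]
GT      → [0]
POP     → []
PUSH -3 → [-3]

-3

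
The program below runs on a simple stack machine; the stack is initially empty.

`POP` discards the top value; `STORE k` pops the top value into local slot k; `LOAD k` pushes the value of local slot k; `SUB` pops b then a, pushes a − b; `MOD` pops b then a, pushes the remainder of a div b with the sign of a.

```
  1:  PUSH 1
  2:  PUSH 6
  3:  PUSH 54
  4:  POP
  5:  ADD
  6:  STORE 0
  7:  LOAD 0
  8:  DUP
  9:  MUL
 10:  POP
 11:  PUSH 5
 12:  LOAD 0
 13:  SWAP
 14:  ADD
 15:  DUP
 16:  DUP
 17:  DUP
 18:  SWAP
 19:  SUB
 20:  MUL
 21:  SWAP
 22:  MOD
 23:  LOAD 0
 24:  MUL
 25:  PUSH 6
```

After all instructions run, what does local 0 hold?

7

PUSH 1  -> 1
PUSH 6  -> 1 6
PUSH 54 -> 1 6 54
POP     -> 1 6
ADD     -> 7
STORE 0 -> (empty)
LOAD 0  -> 7
DUP     -> 7 7
MUL     -> 49
POP     -> (empty)
PUSH 5  -> 5
LOAD 0  -> 5 7
SWAP    -> 7 5
ADD     -> 12
DUP     -> 12 12
DUP     -> 12 12 12
DUP     -> 12 12 12 12
SWAP    -> 12 12 12 12
SUB     -> 12 12 0
MUL     -> 12 0
SWAP    -> 0 12
MOD     -> 0
LOAD 0  -> 0 7
MUL     -> 0
PUSH 6  -> 0 6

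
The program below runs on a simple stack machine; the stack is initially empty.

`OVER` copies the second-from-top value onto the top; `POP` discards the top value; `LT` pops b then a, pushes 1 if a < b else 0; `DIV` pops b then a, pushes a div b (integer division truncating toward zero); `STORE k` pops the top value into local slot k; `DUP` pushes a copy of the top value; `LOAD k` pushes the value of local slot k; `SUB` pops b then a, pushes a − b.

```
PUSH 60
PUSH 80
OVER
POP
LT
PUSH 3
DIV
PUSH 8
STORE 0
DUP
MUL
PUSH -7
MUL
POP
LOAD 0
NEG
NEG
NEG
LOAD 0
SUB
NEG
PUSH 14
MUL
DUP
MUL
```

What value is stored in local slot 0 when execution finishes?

8

PUSH 60 -> 60
PUSH 80 -> 60 80
OVER    -> 60 80 60
POP     -> 60 80
LT      -> 1
PUSH 3  -> 1 3
DIV     -> 0
PUSH 8  -> 0 8
STORE 0 -> 0
DUP     -> 0 0
MUL     -> 0
PUSH -7 -> 0 -7
MUL     -> 0
POP     -> (empty)
LOAD 0  -> 8
NEG     -> -8
NEG     -> 8
NEG     -> -8
LOAD 0  -> -8 8
SUB     -> -16
NEG     -> 16
PUSH 14 -> 16 14
MUL     -> 224
DUP     -> 224 224
MUL     -> 50176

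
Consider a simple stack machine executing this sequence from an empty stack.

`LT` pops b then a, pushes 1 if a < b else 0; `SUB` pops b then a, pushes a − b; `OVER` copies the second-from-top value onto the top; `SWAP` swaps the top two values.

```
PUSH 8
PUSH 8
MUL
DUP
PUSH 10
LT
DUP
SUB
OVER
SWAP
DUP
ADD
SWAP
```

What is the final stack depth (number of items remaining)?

PUSH 8  : [8]
PUSH 8  : [8, 8]
MUL     : [64]
DUP     : [64, 64]
PUSH 10 : [64, 64, 10]
LT      : [64, 0]
DUP     : [64, 0, 0]
SUB     : [64, 0]
OVER    : [64, 0, 64]
SWAP    : [64, 64, 0]
DUP     : [64, 64, 0, 0]
ADD     : [64, 64, 0]
SWAP    : [64, 0, 64]

3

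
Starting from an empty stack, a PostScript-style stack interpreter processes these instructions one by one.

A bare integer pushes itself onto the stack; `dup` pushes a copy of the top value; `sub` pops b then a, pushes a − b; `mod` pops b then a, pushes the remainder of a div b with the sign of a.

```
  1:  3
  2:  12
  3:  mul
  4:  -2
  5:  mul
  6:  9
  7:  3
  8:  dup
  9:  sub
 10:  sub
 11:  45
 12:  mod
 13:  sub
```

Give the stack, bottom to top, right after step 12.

[-72, 9]

3   → 3
12  → 3 12
mul → 36
-2  → 36 -2
mul → -72
9   → -72 9
3   → -72 9 3
dup → -72 9 3 3
sub → -72 9 0
sub → -72 9
45  → -72 9 45
mod → -72 9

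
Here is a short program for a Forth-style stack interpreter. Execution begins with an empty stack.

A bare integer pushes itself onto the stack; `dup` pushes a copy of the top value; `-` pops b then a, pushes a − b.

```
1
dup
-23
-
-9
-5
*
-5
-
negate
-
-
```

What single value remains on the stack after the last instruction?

1      -> [1]
dup    -> [1, 1]
-23    -> [1, 1, -23]
-      -> [1, 24]
-9     -> [1, 24, -9]
-5     -> [1, 24, -9, -5]
*      -> [1, 24, 45]
-5     -> [1, 24, 45, -5]
-      -> [1, 24, 50]
negate -> [1, 24, -50]
-      -> [1, 74]
-      -> [-73]

-73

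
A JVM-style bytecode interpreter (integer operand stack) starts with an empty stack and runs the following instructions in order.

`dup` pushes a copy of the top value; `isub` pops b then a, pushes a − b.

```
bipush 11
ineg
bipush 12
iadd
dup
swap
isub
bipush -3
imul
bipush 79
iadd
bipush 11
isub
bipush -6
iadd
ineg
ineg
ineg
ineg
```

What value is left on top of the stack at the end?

bipush 11 -> [11]
ineg      -> [-11]
bipush 12 -> [-11, 12]
iadd      -> [1]
dup       -> [1, 1]
swap      -> [1, 1]
isub      -> [0]
bipush -3 -> [0, -3]
imul      -> [0]
bipush 79 -> [0, 79]
iadd      -> [79]
bipush 11 -> [79, 11]
isub      -> [68]
bipush -6 -> [68, -6]
iadd      -> [62]
ineg      -> [-62]
ineg      -> [62]
ineg      -> [-62]
ineg      -> [62]

62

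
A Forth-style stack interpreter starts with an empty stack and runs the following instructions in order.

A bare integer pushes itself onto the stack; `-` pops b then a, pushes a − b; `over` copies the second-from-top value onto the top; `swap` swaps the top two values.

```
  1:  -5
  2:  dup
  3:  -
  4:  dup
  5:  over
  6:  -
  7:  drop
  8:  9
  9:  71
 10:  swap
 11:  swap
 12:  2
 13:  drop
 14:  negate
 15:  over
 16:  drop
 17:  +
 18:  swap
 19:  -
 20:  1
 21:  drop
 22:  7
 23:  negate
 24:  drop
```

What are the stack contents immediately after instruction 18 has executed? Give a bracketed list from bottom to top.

[-62, 0]

-5     : [-5]
dup    : [-5, -5]
-      : [0]
dup    : [0, 0]
over   : [0, 0, 0]
-      : [0, 0]
drop   : [0]
9      : [0, 9]
71     : [0, 9, 71]
swap   : [0, 71, 9]
swap   : [0, 9, 71]
2      : [0, 9, 71, 2]
drop   : [0, 9, 71]
negate : [0, 9, -71]
over   : [0, 9, -71, 9]
drop   : [0, 9, -71]
+      : [0, -62]
swap   : [-62, 0]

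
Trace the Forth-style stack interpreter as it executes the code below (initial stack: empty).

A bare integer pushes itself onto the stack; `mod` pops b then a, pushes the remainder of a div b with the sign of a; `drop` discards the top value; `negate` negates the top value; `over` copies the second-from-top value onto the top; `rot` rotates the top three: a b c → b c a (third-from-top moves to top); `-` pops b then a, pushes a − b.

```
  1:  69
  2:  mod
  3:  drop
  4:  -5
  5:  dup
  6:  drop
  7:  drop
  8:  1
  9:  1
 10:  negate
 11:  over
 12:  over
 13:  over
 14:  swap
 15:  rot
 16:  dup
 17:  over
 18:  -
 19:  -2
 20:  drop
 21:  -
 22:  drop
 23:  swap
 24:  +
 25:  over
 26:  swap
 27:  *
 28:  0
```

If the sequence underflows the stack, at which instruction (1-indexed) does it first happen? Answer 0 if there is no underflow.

2

69 -> 69
mod  — needs 2 operands, stack has 1 → underflow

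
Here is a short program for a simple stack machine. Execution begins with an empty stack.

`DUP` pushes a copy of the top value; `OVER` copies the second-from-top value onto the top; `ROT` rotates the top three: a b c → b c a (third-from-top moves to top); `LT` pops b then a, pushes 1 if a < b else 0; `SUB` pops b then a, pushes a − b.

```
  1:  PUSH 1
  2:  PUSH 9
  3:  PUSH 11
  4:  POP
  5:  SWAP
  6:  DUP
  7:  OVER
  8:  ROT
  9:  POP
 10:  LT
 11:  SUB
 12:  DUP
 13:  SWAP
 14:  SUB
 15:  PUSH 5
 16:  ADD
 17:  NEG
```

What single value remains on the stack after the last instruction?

-5

PUSH 1  -> 1
PUSH 9  -> 1 9
PUSH 11 -> 1 9 11
POP     -> 1 9
SWAP    -> 9 1
DUP     -> 9 1 1
OVER    -> 9 1 1 1
ROT     -> 9 1 1 1
POP     -> 9 1 1
LT      -> 9 0
SUB     -> 9
DUP     -> 9 9
SWAP    -> 9 9
SUB     -> 0
PUSH 5  -> 0 5
ADD     -> 5
NEG     -> -5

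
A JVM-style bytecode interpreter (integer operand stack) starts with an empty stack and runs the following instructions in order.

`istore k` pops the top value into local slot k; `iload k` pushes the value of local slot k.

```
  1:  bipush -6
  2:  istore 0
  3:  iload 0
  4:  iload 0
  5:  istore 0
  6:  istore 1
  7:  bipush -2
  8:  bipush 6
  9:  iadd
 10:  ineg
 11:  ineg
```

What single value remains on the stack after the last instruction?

4

bipush -6 -> [-6]
istore 0  -> []
iload 0   -> [-6]
iload 0   -> [-6, -6]
istore 0  -> [-6]
istore 1  -> []
bipush -2 -> [-2]
bipush 6  -> [-2, 6]
iadd      -> [4]
ineg      -> [-4]
ineg      -> [4]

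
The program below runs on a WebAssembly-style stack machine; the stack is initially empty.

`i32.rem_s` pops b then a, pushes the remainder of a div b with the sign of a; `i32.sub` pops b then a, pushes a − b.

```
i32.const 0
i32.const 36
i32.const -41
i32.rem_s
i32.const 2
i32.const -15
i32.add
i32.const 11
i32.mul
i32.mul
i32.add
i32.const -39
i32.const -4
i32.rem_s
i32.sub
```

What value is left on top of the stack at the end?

-5145

i32.const 0   -> 0
i32.const 36  -> 0 36
i32.const -41 -> 0 36 -41
i32.rem_s     -> 0 36
i32.const 2   -> 0 36 2
i32.const -15 -> 0 36 2 -15
i32.add       -> 0 36 -13
i32.const 11  -> 0 36 -13 11
i32.mul       -> 0 36 -143
i32.mul       -> 0 -5148
i32.add       -> -5148
i32.const -39 -> -5148 -39
i32.const -4  -> -5148 -39 -4
i32.rem_s     -> -5148 -3
i32.sub       -> -5145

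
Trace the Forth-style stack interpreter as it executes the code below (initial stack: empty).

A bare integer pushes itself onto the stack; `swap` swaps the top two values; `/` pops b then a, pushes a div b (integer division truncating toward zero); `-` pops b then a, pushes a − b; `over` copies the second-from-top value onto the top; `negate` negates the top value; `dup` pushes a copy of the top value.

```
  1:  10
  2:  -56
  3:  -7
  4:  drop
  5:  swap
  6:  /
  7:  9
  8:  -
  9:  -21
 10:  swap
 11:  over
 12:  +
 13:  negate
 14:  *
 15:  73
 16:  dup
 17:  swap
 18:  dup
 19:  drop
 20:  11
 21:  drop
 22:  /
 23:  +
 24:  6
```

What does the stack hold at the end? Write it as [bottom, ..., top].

10     -> [10]
-56    -> [10, -56]
-7     -> [10, -56, -7]
drop   -> [10, -56]
swap   -> [-56, 10]
/      -> [-5]
9      -> [-5, 9]
-      -> [-14]
-21    -> [-14, -21]
swap   -> [-21, -14]
over   -> [-21, -14, -21]
+      -> [-21, -35]
negate -> [-21, 35]
*      -> [-735]
73     -> [-735, 73]
dup    -> [-735, 73, 73]
swap   -> [-735, 73, 73]
dup    -> [-735, 73, 73, 73]
drop   -> [-735, 73, 73]
11     -> [-735, 73, 73, 11]
drop   -> [-735, 73, 73]
/      -> [-735, 1]
+      -> [-734]
6      -> [-734, 6]

[-734, 6]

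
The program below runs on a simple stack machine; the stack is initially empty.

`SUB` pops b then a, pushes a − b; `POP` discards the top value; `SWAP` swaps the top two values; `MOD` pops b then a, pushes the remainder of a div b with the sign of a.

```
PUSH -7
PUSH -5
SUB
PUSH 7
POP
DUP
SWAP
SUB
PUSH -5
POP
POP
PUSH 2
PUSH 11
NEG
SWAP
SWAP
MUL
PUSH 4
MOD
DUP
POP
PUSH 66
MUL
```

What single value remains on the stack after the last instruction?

PUSH -7 -> [-7]
PUSH -5 -> [-7, -5]
SUB     -> [-2]
PUSH 7  -> [-2, 7]
POP     -> [-2]
DUP     -> [-2, -2]
SWAP    -> [-2, -2]
SUB     -> [0]
PUSH -5 -> [0, -5]
POP     -> [0]
POP     -> []
PUSH 2  -> [2]
PUSH 11 -> [2, 11]
NEG     -> [2, -11]
SWAP    -> [-11, 2]
SWAP    -> [2, -11]
MUL     -> [-22]
PUSH 4  -> [-22, 4]
MOD     -> [-2]
DUP     -> [-2, -2]
POP     -> [-2]
PUSH 66 -> [-2, 66]
MUL     -> [-132]

-132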